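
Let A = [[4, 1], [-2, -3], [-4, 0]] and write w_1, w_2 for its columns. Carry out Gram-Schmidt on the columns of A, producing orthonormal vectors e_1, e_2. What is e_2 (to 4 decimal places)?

e_2 = (-0.0413, -0.9096, 0.4134)

w_1 = (4, -2, -4); ‖w_1‖ = 6.0000, so e_1 = (0.6667, -0.3333, -0.6667).
e_1·w_2 = 0.6667·1 + (-0.3333)·(-3) + (-0.6667)·0 = 1.6667.
u_2 = w_2 − 1.6667·e_1 = (-0.1111, -2.4444, 1.1111).
‖u_2‖ = 2.6874, so e_2 = (-0.0413, -0.9096, 0.4134).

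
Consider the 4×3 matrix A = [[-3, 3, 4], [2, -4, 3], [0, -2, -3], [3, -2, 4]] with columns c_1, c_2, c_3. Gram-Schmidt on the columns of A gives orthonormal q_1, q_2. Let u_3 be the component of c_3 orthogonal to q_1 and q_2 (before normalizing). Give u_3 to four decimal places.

c_1 = (-3, 2, 0, 3); ‖c_1‖ = 4.6904, so q_1 = (-0.6396, 0.4264, 0.0000, 0.6396).
q_1·c_2 = (-0.6396)·3 + 0.4264·(-4) + 0.0000·(-2) + 0.6396·(-2) = -4.9036.
u_2 = c_2 + 4.9036·q_1 = (-0.1364, -1.9091, -2.0000, 1.1364).
‖u_2‖ = 2.9924, so q_2 = (-0.0456, -0.6380, -0.6684, 0.3797).
q_1·c_3 = (-0.6396)·4 + 0.4264·3 + 0.0000·(-3) + 0.6396·4 = 1.2792; q_2·c_3 = (-0.0456)·4 + (-0.6380)·3 + (-0.6684)·(-3) + 0.3797·4 = 1.4279.
u_3 = c_3 − 1.2792·q_1 − 1.4279·q_2 = (4.8832, 3.3655, -2.0457, 2.6396).

u_3 = (4.8832, 3.3655, -2.0457, 2.6396)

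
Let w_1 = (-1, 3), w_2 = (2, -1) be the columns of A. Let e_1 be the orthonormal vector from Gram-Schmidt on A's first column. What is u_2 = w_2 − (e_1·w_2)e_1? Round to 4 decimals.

u_2 = (1.5000, 0.5000)

e_1 = w_1/‖w_1‖ = (-1, 3)/3.1623 = (-0.3162, 0.9487).
r_{12} = e_1·w_2 = -1.5811.
u_2 = w_2 + 1.5811·e_1 = (1.5000, 0.5000).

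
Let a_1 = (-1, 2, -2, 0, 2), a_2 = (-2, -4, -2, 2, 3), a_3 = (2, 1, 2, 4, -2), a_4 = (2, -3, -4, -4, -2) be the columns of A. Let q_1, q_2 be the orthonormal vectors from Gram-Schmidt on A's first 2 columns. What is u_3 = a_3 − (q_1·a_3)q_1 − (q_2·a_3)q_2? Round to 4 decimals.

q_1 = a_1/‖a_1‖ = (-1, 2, -2, 0, 2)/3.6056 = (-0.2774, 0.5547, -0.5547, 0.0000, 0.5547).
r_{12} = q_1·a_2 = 1.1094.
u_2 = a_2 − 1.1094·q_1 = (-1.6923, -4.6154, -1.3846, 2.0000, 2.3846).
‖u_2‖ = 5.9807, so q_2 = (-0.2830, -0.7717, -0.2315, 0.3344, 0.3987).
r_{13} = q_1·a_3 = -2.2188; r_{23} = q_2·a_3 = -1.2605.
u_3 = a_3 + 2.2188·q_1 + 1.2605·q_2 = (1.0280, 1.2581, 0.4774, 4.4215, -0.2667).

u_3 = (1.0280, 1.2581, 0.4774, 4.4215, -0.2667)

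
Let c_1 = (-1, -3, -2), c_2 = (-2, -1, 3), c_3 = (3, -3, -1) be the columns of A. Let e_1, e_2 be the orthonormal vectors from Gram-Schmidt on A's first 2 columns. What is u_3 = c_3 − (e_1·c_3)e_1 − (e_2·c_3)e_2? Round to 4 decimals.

c_1 = (-1, -3, -2); ‖c_1‖ = 3.7417, so e_1 = (-0.2673, -0.8018, -0.5345).
e_1·c_2 = (-0.2673)·(-2) + (-0.8018)·(-1) + (-0.5345)·3 = -0.2673.
u_2 = c_2 + 0.2673·e_1 = (-2.0714, -1.2143, 2.8571).
‖u_2‖ = 3.7321, so e_2 = (-0.5550, -0.3254, 0.7656).
e_1·c_3 = (-0.2673)·3 + (-0.8018)·(-3) + (-0.5345)·(-1) = 2.1381; e_2·c_3 = (-0.5550)·3 + (-0.3254)·(-3) + 0.7656·(-1) = -1.4546.
u_3 = c_3 − 2.1381·e_1 + 1.4546·e_2 = (2.7641, -1.7590, 1.2564).

u_3 = (2.7641, -1.7590, 1.2564)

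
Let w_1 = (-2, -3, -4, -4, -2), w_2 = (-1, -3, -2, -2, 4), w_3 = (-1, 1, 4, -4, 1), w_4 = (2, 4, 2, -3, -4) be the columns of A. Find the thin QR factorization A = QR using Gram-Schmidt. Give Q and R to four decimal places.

Q = [[-0.2857, -0.0435, -0.1867, 0.7306], [-0.4286, -0.3559, 0.1763, 0.4179], [-0.5714, -0.0870, 0.6489, -0.3473], [-0.5714, -0.0870, -0.7142, -0.3941], [-0.2857, 0.9254, 0.0529, 0.1254]], R = [[7.0000, 2.7143, -0.4286, -0.5714], [0.0000, 5.1607, 0.6130, -5.1251], [0.0000, 0.0000, 5.8686, 3.5607], [0.0000, 0.0000, 0.0000, 3.1190]]

w_1 = (-2, -3, -4, -4, -2); ‖w_1‖ = 7.0000, so e_1 = (-0.2857, -0.4286, -0.5714, -0.5714, -0.2857).
e_1·w_2 = (-0.2857)·(-1) + (-0.4286)·(-3) + (-0.5714)·(-2) + (-0.5714)·(-2) + (-0.2857)·4 = 2.7143.
u_2 = w_2 − 2.7143·e_1 = (-0.2245, -1.8367, -0.4490, -0.4490, 4.7755).
‖u_2‖ = 5.1607, so e_2 = (-0.0435, -0.3559, -0.0870, -0.0870, 0.9254).
e_1·w_3 = (-0.2857)·(-1) + (-0.4286)·1 + (-0.5714)·4 + (-0.5714)·(-4) + (-0.2857)·1 = -0.4286; e_2·w_3 = (-0.0435)·(-1) + (-0.3559)·1 + (-0.0870)·4 + (-0.0870)·(-4) + 0.9254·1 = 0.6130.
u_3 = w_3 + 0.4286·e_1 − 0.6130·e_2 = (-1.0958, 1.0345, 3.8084, -4.1916, 0.3103).
‖u_3‖ = 5.8686, so e_3 = (-0.1867, 0.1763, 0.6489, -0.7142, 0.0529).
e_1·w_4 = (-0.2857)·2 + (-0.4286)·4 + (-0.5714)·2 + (-0.5714)·(-3) + (-0.2857)·(-4) = -0.5714; e_2·w_4 = (-0.0435)·2 + (-0.3559)·4 + (-0.0870)·2 + (-0.0870)·(-3) + 0.9254·(-4) = -5.1251; e_3·w_4 = (-0.1867)·2 + 0.1763·4 + 0.6489·2 + (-0.7142)·(-3) + 0.0529·(-4) = 3.5607.
u_4 = w_4 + 0.5714·e_1 + 5.1251·e_2 − 3.5607·e_3 = (2.2787, 1.3034, -1.0831, -1.2292, 0.3910).
‖u_4‖ = 3.1190, so e_4 = (0.7306, 0.4179, -0.3473, -0.3941, 0.1254).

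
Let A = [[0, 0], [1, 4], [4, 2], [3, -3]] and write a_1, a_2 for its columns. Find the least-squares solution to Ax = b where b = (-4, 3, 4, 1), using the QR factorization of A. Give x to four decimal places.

a_1 = (0, 1, 4, 3); ‖a_1‖ = 5.0990, so q_1 = (0.0000, 0.1961, 0.7845, 0.5883).
q_1·a_2 = 0.0000·0 + 0.1961·4 + 0.7845·2 + 0.5883·(-3) = 0.5883.
u_2 = a_2 − 0.5883·q_1 = (0.0000, 3.8846, 1.5385, -3.3462).
‖u_2‖ = 5.3529, so q_2 = (0.0000, 0.7257, 0.2874, -0.6251).
Qᵀb = (4.3146, 2.7016).
Back-substitute: x_2 = 2.7016/5.3529 = 0.5047.
x_1 = (4.3146 − 0.5883·0.5047)/5.0990 = 0.7879.

x = (0.7879, 0.5047)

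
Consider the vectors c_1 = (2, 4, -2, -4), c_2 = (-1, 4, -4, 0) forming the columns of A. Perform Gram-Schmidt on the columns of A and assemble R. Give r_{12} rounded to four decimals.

r_{12} = 3.4785

e_1 = c_1/‖c_1‖ = (2, 4, -2, -4)/6.3246 = (0.3162, 0.6325, -0.3162, -0.6325).
r_{12} = e_1·c_2 = 3.4785.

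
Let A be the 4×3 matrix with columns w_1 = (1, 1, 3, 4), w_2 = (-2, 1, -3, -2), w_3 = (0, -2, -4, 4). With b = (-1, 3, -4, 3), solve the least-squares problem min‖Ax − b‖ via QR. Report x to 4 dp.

x = (1.2484, 1.8105, 0.4412)

w_1 = (1, 1, 3, 4); ‖w_1‖ = 5.1962, so q_1 = (0.1925, 0.1925, 0.5774, 0.7698).
q_1·w_2 = 0.1925·(-2) + 0.1925·1 + 0.5774·(-3) + 0.7698·(-2) = -3.4641.
u_2 = w_2 + 3.4641·q_1 = (-1.3333, 1.6667, -1.0000, 0.6667).
‖u_2‖ = 2.4495, so q_2 = (-0.5443, 0.6804, -0.4082, 0.2722).
q_1·w_3 = 0.1925·0 + 0.1925·(-2) + 0.5774·(-4) + 0.7698·4 = 0.3849; q_2·w_3 = (-0.5443)·0 + 0.6804·(-2) + (-0.4082)·(-4) + 0.2722·4 = 1.3608.
u_3 = w_3 − 0.3849·q_1 − 1.3608·q_2 = (0.6667, -3.0000, -3.6667, 3.3333).
‖u_3‖ = 5.8310, so q_3 = (0.1143, -0.5145, -0.6288, 0.5717).
Qᵀb = (0.3849, 5.0351, 2.5725).
Back-substitute: x_3 = 2.5725/5.8310 = 0.4412.
x_2 = (5.0351 − 1.3608·0.4412)/2.4495 = 1.8105.
x_1 = (0.3849 + 3.4641·1.8105 − 0.3849·0.4412)/5.1962 = 1.2484.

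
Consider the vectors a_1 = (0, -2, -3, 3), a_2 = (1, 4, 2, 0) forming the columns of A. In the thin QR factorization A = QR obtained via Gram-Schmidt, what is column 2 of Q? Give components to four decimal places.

a_1 = (0, -2, -3, 3); ‖a_1‖ = 4.6904, so q_1 = (0.0000, -0.4264, -0.6396, 0.6396).
q_1·a_2 = 0.0000·1 + (-0.4264)·4 + (-0.6396)·2 + 0.6396·0 = -2.9848.
u_2 = a_2 + 2.9848·q_1 = (1.0000, 2.7273, 0.0909, 1.9091).
‖u_2‖ = 3.4772, so q_2 = (0.2876, 0.7843, 0.0261, 0.5490).

q_2 = (0.2876, 0.7843, 0.0261, 0.5490)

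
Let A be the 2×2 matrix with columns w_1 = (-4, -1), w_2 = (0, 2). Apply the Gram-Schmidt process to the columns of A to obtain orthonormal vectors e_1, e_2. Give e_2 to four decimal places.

w_1 = (-4, -1); ‖w_1‖ = 4.1231, so e_1 = (-0.9701, -0.2425).
e_1·w_2 = (-0.9701)·0 + (-0.2425)·2 = -0.4851.
u_2 = w_2 + 0.4851·e_1 = (-0.4706, 1.8824).
‖u_2‖ = 1.9403, so e_2 = (-0.2425, 0.9701).

e_2 = (-0.2425, 0.9701)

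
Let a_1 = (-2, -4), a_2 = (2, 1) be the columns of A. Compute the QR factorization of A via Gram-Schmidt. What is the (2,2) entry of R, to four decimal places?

r_{22} = 1.3416

a_1 = (-2, -4); ‖a_1‖ = 4.4721, so q_1 = (-0.4472, -0.8944).
q_1·a_2 = (-0.4472)·2 + (-0.8944)·1 = -1.7889.
u_2 = a_2 + 1.7889·q_1 = (1.2000, -0.6000).
r_{22} = ‖u_2‖ = 1.3416.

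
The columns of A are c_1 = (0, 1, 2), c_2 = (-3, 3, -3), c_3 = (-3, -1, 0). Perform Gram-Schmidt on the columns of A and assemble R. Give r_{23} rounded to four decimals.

c_1 = (0, 1, 2); ‖c_1‖ = 2.2361, so e_1 = (0.0000, 0.4472, 0.8944).
e_1·c_2 = 0.0000·(-3) + 0.4472·3 + 0.8944·(-3) = -1.3416.
u_2 = c_2 + 1.3416·e_1 = (-3.0000, 3.6000, -1.8000).
‖u_2‖ = 5.0200, so e_2 = (-0.5976, 0.7171, -0.3586).
r_{23} = e_2·c_3 = 1.0757.

r_{23} = 1.0757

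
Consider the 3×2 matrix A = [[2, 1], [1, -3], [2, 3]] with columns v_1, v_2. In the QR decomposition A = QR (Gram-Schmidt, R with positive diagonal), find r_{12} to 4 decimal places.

r_{12} = 1.6667

q_1 = v_1/‖v_1‖ = (2, 1, 2)/3.0000 = (0.6667, 0.3333, 0.6667).
r_{12} = q_1·v_2 = 1.6667.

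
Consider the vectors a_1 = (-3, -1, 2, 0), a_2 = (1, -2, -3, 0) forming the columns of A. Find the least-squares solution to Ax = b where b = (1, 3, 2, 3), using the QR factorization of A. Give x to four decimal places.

a_1 = (-3, -1, 2, 0); ‖a_1‖ = 3.7417, so q_1 = (-0.8018, -0.2673, 0.5345, 0.0000).
q_1·a_2 = (-0.8018)·1 + (-0.2673)·(-2) + 0.5345·(-3) + 0.0000·0 = -1.8708.
u_2 = a_2 + 1.8708·q_1 = (-0.5000, -2.5000, -2.0000, 0.0000).
‖u_2‖ = 3.2404, so q_2 = (-0.1543, -0.7715, -0.6172, 0.0000).
Qᵀb = (-0.5345, -3.7033).
Back-substitute: x_2 = -3.7033/3.2404 = -1.1429.
x_1 = (-0.5345 + 1.8708·(-1.1429))/3.7417 = -0.7143.

x = (-0.7143, -1.1429)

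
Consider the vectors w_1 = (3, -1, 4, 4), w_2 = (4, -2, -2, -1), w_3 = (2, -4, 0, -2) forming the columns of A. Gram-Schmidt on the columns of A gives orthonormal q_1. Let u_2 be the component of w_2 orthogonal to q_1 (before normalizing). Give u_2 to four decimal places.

w_1 = (3, -1, 4, 4); ‖w_1‖ = 6.4807, so q_1 = (0.4629, -0.1543, 0.6172, 0.6172).
q_1·w_2 = 0.4629·4 + (-0.1543)·(-2) + 0.6172·(-2) + 0.6172·(-1) = 0.3086.
u_2 = w_2 − 0.3086·q_1 = (3.8571, -1.9524, -2.1905, -1.1905).

u_2 = (3.8571, -1.9524, -2.1905, -1.1905)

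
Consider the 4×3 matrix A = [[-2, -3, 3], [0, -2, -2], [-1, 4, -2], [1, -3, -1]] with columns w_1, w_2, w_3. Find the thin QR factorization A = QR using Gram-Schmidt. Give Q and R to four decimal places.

q_1 = w_1/‖w_1‖ = (-2, 0, -1, 1)/2.4495 = (-0.8165, 0.0000, -0.4082, 0.4082).
r_{12} = q_1·w_2 = -0.4082.
u_2 = w_2 + 0.4082·q_1 = (-3.3333, -2.0000, 3.8333, -2.8333).
‖u_2‖ = 6.1509, so q_2 = (-0.5419, -0.3252, 0.6232, -0.4606).
r_{13} = q_1·w_3 = -2.0412; r_{23} = q_2·w_3 = -1.7613.
u_3 = w_3 + 2.0412·q_1 + 1.7613·q_2 = (0.3789, -2.5727, -1.7357, -0.9780).
‖u_3‖ = 3.2759, so q_3 = (0.1157, -0.7853, -0.5298, -0.2985).

Q = [[-0.8165, -0.5419, 0.1157], [0.0000, -0.3252, -0.7853], [-0.4082, 0.6232, -0.5298], [0.4082, -0.4606, -0.2985]], R = [[2.4495, -0.4082, -2.0412], [0.0000, 6.1509, -1.7613], [0.0000, 0.0000, 3.2759]]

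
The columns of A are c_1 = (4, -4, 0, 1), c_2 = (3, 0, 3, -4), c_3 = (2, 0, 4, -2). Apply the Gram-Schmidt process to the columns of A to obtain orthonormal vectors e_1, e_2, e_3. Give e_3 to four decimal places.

c_1 = (4, -4, 0, 1); ‖c_1‖ = 5.7446, so e_1 = (0.6963, -0.6963, 0.0000, 0.1741).
e_1·c_2 = 0.6963·3 + (-0.6963)·0 + 0.0000·3 + 0.1741·(-4) = 1.3926.
u_2 = c_2 − 1.3926·e_1 = (2.0303, 0.9697, 3.0000, -4.2424).
‖u_2‖ = 5.6622, so e_2 = (0.3586, 0.1713, 0.5298, -0.7493).
e_1·c_3 = 0.6963·2 + (-0.6963)·0 + 0.0000·4 + 0.1741·(-2) = 1.0445; e_2·c_3 = 0.3586·2 + 0.1713·0 + 0.5298·4 + (-0.7493)·(-2) = 4.3350.
u_3 = c_3 − 1.0445·e_1 − 4.3350·e_2 = (-0.2817, -0.0151, 1.7032, 1.0662).
‖u_3‖ = 2.0291, so e_3 = (-0.1388, -0.0075, 0.8394, 0.5254).

e_3 = (-0.1388, -0.0075, 0.8394, 0.5254)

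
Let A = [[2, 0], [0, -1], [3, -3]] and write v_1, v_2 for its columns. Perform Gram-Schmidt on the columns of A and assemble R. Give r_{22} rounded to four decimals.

r_{22} = 1.9415

v_1 = (2, 0, 3); ‖v_1‖ = 3.6056, so e_1 = (0.5547, 0.0000, 0.8321).
e_1·v_2 = 0.5547·0 + 0.0000·(-1) + 0.8321·(-3) = -2.4962.
u_2 = v_2 + 2.4962·e_1 = (1.3846, -1.0000, -0.9231).
r_{22} = ‖u_2‖ = 1.9415.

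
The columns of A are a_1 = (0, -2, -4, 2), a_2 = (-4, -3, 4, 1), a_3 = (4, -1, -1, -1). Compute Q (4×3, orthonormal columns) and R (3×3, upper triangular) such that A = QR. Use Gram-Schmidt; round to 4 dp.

Q = [[0.0000, -0.6378, 0.6866], [-0.4082, -0.5846, -0.6614], [-0.8165, 0.4252, 0.2373], [0.4082, 0.2657, -0.1868]], R = [[4.8990, -1.6330, 0.8165], [0.0000, 6.2716, -2.6575], [0.0000, 0.0000, 3.3573]]

a_1 = (0, -2, -4, 2); ‖a_1‖ = 4.8990, so e_1 = (0.0000, -0.4082, -0.8165, 0.4082).
e_1·a_2 = 0.0000·(-4) + (-0.4082)·(-3) + (-0.8165)·4 + 0.4082·1 = -1.6330.
u_2 = a_2 + 1.6330·e_1 = (-4.0000, -3.6667, 2.6667, 1.6667).
‖u_2‖ = 6.2716, so e_2 = (-0.6378, -0.5846, 0.4252, 0.2657).
e_1·a_3 = 0.0000·4 + (-0.4082)·(-1) + (-0.8165)·(-1) + 0.4082·(-1) = 0.8165; e_2·a_3 = (-0.6378)·4 + (-0.5846)·(-1) + 0.4252·(-1) + 0.2657·(-1) = -2.6575.
u_3 = a_3 − 0.8165·e_1 + 2.6575·e_2 = (2.3051, -2.2203, 0.7966, -0.6271).
‖u_3‖ = 3.3573, so e_3 = (0.6866, -0.6614, 0.2373, -0.1868).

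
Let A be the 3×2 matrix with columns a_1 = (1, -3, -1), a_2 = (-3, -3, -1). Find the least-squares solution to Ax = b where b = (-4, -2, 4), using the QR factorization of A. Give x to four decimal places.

e_1 = a_1/‖a_1‖ = (1, -3, -1)/3.3166 = (0.3015, -0.9045, -0.3015).
r_{12} = e_1·a_2 = 2.1106.
u_2 = a_2 − 2.1106·e_1 = (-3.6364, -1.0909, -0.3636).
‖u_2‖ = 3.8139, so e_2 = (-0.9535, -0.2860, -0.0953).
Qᵀb = (-0.6030, 4.0045).
Back-substitute: x_2 = 4.0045/3.8139 = 1.0500.
x_1 = (-0.6030 − 2.1106·1.0500)/3.3166 = -0.8500.

x = (-0.8500, 1.0500)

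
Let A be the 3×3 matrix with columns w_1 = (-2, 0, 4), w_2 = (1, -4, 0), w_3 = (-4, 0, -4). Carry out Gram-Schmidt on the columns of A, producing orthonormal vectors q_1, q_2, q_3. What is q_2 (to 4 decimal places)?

q_2 = (0.1952, -0.9759, 0.0976)

w_1 = (-2, 0, 4); ‖w_1‖ = 4.4721, so q_1 = (-0.4472, 0.0000, 0.8944).
q_1·w_2 = (-0.4472)·1 + 0.0000·(-4) + 0.8944·0 = -0.4472.
u_2 = w_2 + 0.4472·q_1 = (0.8000, -4.0000, 0.4000).
‖u_2‖ = 4.0988, so q_2 = (0.1952, -0.9759, 0.0976).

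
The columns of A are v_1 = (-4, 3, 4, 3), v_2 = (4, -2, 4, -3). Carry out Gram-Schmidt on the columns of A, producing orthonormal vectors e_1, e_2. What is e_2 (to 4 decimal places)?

e_2 = (0.4400, -0.1728, 0.8171, -0.3300)

e_1 = v_1/‖v_1‖ = (-4, 3, 4, 3)/7.0711 = (-0.5657, 0.4243, 0.5657, 0.4243).
r_{12} = e_1·v_2 = -2.1213.
u_2 = v_2 + 2.1213·e_1 = (2.8000, -1.1000, 5.2000, -2.1000).
‖u_2‖ = 6.3640, so e_2 = (0.4400, -0.1728, 0.8171, -0.3300).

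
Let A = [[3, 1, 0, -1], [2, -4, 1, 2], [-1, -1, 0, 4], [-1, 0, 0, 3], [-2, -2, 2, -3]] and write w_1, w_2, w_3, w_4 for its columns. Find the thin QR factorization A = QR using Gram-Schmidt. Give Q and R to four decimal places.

w_1 = (3, 2, -1, -1, -2); ‖w_1‖ = 4.3589, so q_1 = (0.6882, 0.4588, -0.2294, -0.2294, -0.4588).
q_1·w_2 = 0.6882·1 + 0.4588·(-4) + (-0.2294)·(-1) + (-0.2294)·0 + (-0.4588)·(-2) = 0.0000.
u_2 = w_2 + 0.0000·q_1 = (1.0000, -4.0000, -1.0000, 0.0000, -2.0000).
‖u_2‖ = 4.6904, so q_2 = (0.2132, -0.8528, -0.2132, 0.0000, -0.4264).
q_1·w_3 = 0.6882·0 + 0.4588·1 + (-0.2294)·0 + (-0.2294)·0 + (-0.4588)·2 = -0.4588; q_2·w_3 = 0.2132·0 + (-0.8528)·1 + (-0.2132)·0 + 0.0000·0 + (-0.4264)·2 = -1.7056.
u_3 = w_3 + 0.4588·q_1 + 1.7056·q_2 = (0.6794, -0.2440, -0.4689, -0.1053, 1.0622).
‖u_3‖ = 1.3713, so q_3 = (0.4955, -0.1780, -0.3419, -0.0768, 0.7746).
q_1·w_4 = 0.6882·(-1) + 0.4588·2 + (-0.2294)·4 + (-0.2294)·3 + (-0.4588)·(-3) = 0.0000; q_2·w_4 = 0.2132·(-1) + (-0.8528)·2 + (-0.2132)·4 + 0.0000·3 + (-0.4264)·(-3) = -1.4924; q_3·w_4 = 0.4955·(-1) + (-0.1780)·2 + (-0.3419)·4 + (-0.0768)·3 + 0.7746·(-3) = -4.7733.
u_4 = w_4 − 0.0000·q_1 + 1.4924·q_2 + 4.7733·q_3 = (1.6832, -0.1221, 2.0496, 2.6336, 0.0611).
‖u_4‖ = 3.7401, so q_4 = (0.4500, -0.0327, 0.5480, 0.7041, 0.0163).

Q = [[0.6882, 0.2132, 0.4955, 0.4500], [0.4588, -0.8528, -0.1780, -0.0327], [-0.2294, -0.2132, -0.3419, 0.5480], [-0.2294, 0.0000, -0.0768, 0.7041], [-0.4588, -0.4264, 0.7746, 0.0163]], R = [[4.3589, 0.0000, -0.4588, 0.0000], [0.0000, 4.6904, -1.7056, -1.4924], [0.0000, 0.0000, 1.3713, -4.7733], [0.0000, 0.0000, 0.0000, 3.7401]]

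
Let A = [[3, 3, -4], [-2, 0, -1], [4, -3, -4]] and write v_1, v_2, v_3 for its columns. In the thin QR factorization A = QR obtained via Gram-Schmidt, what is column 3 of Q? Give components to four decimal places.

v_1 = (3, -2, 4); ‖v_1‖ = 5.3852, so e_1 = (0.5571, -0.3714, 0.7428).
e_1·v_2 = 0.5571·3 + (-0.3714)·0 + 0.7428·(-3) = -0.5571.
u_2 = v_2 + 0.5571·e_1 = (3.3103, -0.2069, -2.5862).
‖u_2‖ = 4.2059, so e_2 = (0.7871, -0.0492, -0.6149).
e_1·v_3 = 0.5571·(-4) + (-0.3714)·(-1) + 0.7428·(-4) = -4.8281; e_2·v_3 = 0.7871·(-4) + (-0.0492)·(-1) + (-0.6149)·(-4) = -0.6395.
u_3 = v_3 + 4.8281·e_1 + 0.6395·e_2 = (-0.8070, -2.8246, -0.8070).
‖u_3‖ = 3.0464, so e_3 = (-0.2649, -0.9272, -0.2649).

e_3 = (-0.2649, -0.9272, -0.2649)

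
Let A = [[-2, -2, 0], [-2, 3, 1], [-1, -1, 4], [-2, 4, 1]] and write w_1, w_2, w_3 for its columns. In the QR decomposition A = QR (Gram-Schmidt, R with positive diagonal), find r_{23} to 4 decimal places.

r_{23} = -0.5207

w_1 = (-2, -2, -1, -2); ‖w_1‖ = 3.6056, so e_1 = (-0.5547, -0.5547, -0.2774, -0.5547).
e_1·w_2 = (-0.5547)·(-2) + (-0.5547)·3 + (-0.2774)·(-1) + (-0.5547)·4 = -2.4962.
u_2 = w_2 + 2.4962·e_1 = (-3.3846, 1.6154, -1.6923, 2.6154).
‖u_2‖ = 4.8754, so e_2 = (-0.6942, 0.3313, -0.3471, 0.5364).
r_{23} = e_2·w_3 = -0.5207.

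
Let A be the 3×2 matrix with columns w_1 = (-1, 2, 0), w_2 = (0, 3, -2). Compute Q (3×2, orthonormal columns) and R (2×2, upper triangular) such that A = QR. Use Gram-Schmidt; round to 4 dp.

w_1 = (-1, 2, 0); ‖w_1‖ = 2.2361, so e_1 = (-0.4472, 0.8944, 0.0000).
e_1·w_2 = (-0.4472)·0 + 0.8944·3 + 0.0000·(-2) = 2.6833.
u_2 = w_2 − 2.6833·e_1 = (1.2000, 0.6000, -2.0000).
‖u_2‖ = 2.4083, so e_2 = (0.4983, 0.2491, -0.8305).

Q = [[-0.4472, 0.4983], [0.8944, 0.2491], [0.0000, -0.8305]], R = [[2.2361, 2.6833], [0.0000, 2.4083]]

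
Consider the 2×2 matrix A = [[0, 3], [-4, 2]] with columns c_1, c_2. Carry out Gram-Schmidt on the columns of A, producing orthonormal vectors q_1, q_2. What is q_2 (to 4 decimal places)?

q_2 = (1.0000, 0.0000)

c_1 = (0, -4); ‖c_1‖ = 4.0000, so q_1 = (0.0000, -1.0000).
q_1·c_2 = 0.0000·3 + (-1.0000)·2 = -2.0000.
u_2 = c_2 + 2.0000·q_1 = (3.0000, 0.0000).
‖u_2‖ = 3.0000, so q_2 = (1.0000, 0.0000).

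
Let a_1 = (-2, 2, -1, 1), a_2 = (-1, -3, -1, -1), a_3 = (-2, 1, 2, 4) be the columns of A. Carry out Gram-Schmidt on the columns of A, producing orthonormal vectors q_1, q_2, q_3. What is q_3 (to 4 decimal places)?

a_1 = (-2, 2, -1, 1); ‖a_1‖ = 3.1623, so q_1 = (-0.6325, 0.6325, -0.3162, 0.3162).
q_1·a_2 = (-0.6325)·(-1) + 0.6325·(-3) + (-0.3162)·(-1) + 0.3162·(-1) = -1.2649.
u_2 = a_2 + 1.2649·q_1 = (-1.8000, -2.2000, -1.4000, -0.6000).
‖u_2‖ = 3.2249, so q_2 = (-0.5582, -0.6822, -0.4341, -0.1861).
q_1·a_3 = (-0.6325)·(-2) + 0.6325·1 + (-0.3162)·2 + 0.3162·4 = 2.5298; q_2·a_3 = (-0.5582)·(-2) + (-0.6822)·1 + (-0.4341)·2 + (-0.1861)·4 = -1.1783.
u_3 = a_3 − 2.5298·q_1 + 1.1783·q_2 = (-1.0577, -1.4038, 2.2885, 2.9808).
‖u_3‖ = 4.1487, so q_3 = (-0.2549, -0.3384, 0.5516, 0.7185).

q_3 = (-0.2549, -0.3384, 0.5516, 0.7185)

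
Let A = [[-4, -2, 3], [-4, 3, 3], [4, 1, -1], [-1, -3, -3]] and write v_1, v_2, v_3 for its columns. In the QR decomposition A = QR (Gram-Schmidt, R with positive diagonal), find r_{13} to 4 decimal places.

r_{13} = -3.5714

v_1 = (-4, -4, 4, -1); ‖v_1‖ = 7.0000, so e_1 = (-0.5714, -0.5714, 0.5714, -0.1429).
r_{13} = e_1·v_3 = -3.5714.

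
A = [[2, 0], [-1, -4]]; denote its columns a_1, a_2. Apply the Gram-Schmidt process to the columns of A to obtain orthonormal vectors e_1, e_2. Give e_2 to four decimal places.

a_1 = (2, -1); ‖a_1‖ = 2.2361, so e_1 = (0.8944, -0.4472).
e_1·a_2 = 0.8944·0 + (-0.4472)·(-4) = 1.7889.
u_2 = a_2 − 1.7889·e_1 = (-1.6000, -3.2000).
‖u_2‖ = 3.5777, so e_2 = (-0.4472, -0.8944).

e_2 = (-0.4472, -0.8944)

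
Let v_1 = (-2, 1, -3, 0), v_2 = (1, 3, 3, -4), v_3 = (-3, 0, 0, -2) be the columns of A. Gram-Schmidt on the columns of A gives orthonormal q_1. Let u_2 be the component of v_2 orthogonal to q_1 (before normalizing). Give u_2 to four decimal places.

v_1 = (-2, 1, -3, 0); ‖v_1‖ = 3.7417, so q_1 = (-0.5345, 0.2673, -0.8018, 0.0000).
q_1·v_2 = (-0.5345)·1 + 0.2673·3 + (-0.8018)·3 + 0.0000·(-4) = -2.1381.
u_2 = v_2 + 2.1381·q_1 = (-0.1429, 3.5714, 1.2857, -4.0000).

u_2 = (-0.1429, 3.5714, 1.2857, -4.0000)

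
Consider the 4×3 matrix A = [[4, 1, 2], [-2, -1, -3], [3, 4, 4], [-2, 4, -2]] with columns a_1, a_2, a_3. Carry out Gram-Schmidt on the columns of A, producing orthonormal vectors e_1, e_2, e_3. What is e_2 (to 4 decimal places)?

a_1 = (4, -2, 3, -2); ‖a_1‖ = 5.7446, so e_1 = (0.6963, -0.3482, 0.5222, -0.3482).
e_1·a_2 = 0.6963·1 + (-0.3482)·(-1) + 0.5222·4 + (-0.3482)·4 = 1.7408.
u_2 = a_2 − 1.7408·e_1 = (-0.2121, -0.3939, 3.0909, 4.6061).
‖u_2‖ = 5.5650, so e_2 = (-0.0381, -0.0708, 0.5554, 0.8277).

e_2 = (-0.0381, -0.0708, 0.5554, 0.8277)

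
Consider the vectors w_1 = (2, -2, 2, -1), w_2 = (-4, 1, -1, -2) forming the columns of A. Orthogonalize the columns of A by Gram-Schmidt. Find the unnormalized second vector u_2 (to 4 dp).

u_2 = (-2.4615, -0.5385, 0.5385, -2.7692)

w_1 = (2, -2, 2, -1); ‖w_1‖ = 3.6056, so q_1 = (0.5547, -0.5547, 0.5547, -0.2774).
q_1·w_2 = 0.5547·(-4) + (-0.5547)·1 + 0.5547·(-1) + (-0.2774)·(-2) = -2.7735.
u_2 = w_2 + 2.7735·q_1 = (-2.4615, -0.5385, 0.5385, -2.7692).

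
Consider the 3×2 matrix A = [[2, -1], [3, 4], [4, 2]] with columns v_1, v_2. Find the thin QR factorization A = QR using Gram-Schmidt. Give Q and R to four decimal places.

v_1 = (2, 3, 4); ‖v_1‖ = 5.3852, so e_1 = (0.3714, 0.5571, 0.7428).
e_1·v_2 = 0.3714·(-1) + 0.5571·4 + 0.7428·2 = 3.3425.
u_2 = v_2 − 3.3425·e_1 = (-2.2414, 2.1379, -0.4828).
‖u_2‖ = 3.1349, so e_2 = (-0.7150, 0.6820, -0.1540).

Q = [[0.3714, -0.7150], [0.5571, 0.6820], [0.7428, -0.1540]], R = [[5.3852, 3.3425], [0.0000, 3.1349]]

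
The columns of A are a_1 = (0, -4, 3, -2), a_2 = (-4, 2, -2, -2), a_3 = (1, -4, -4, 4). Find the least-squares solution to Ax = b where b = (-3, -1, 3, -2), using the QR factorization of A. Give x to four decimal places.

a_1 = (0, -4, 3, -2); ‖a_1‖ = 5.3852, so e_1 = (0.0000, -0.7428, 0.5571, -0.3714).
e_1·a_2 = 0.0000·(-4) + (-0.7428)·2 + 0.5571·(-2) + (-0.3714)·(-2) = -1.8570.
u_2 = a_2 + 1.8570·e_1 = (-4.0000, 0.6207, -0.9655, -2.6897).
‖u_2‖ = 4.9550, so e_2 = (-0.8073, 0.1253, -0.1949, -0.5428).
e_1·a_3 = 0.0000·1 + (-0.7428)·(-4) + 0.5571·(-4) + (-0.3714)·4 = -0.7428; e_2·a_3 = (-0.8073)·1 + 0.1253·(-4) + (-0.1949)·(-4) + (-0.5428)·4 = -2.7002.
u_3 = a_3 + 0.7428·e_1 + 2.7002·e_2 = (-1.1798, -4.2135, -4.1124, 2.2584).
‖u_3‖ = 6.4154, so e_3 = (-0.1839, -0.6568, -0.6410, 0.3520).
Qᵀb = (3.1568, 2.7976, -1.4186).
Back-substitute: x_3 = -1.4186/6.4154 = -0.2211.
x_2 = (2.7976 + 2.7002·(-0.2211))/4.9550 = 0.4441.
x_1 = (3.1568 + 1.8570·0.4441 + 0.7428·(-0.2211))/5.3852 = 0.7088.

x = (0.7088, 0.4441, -0.2211)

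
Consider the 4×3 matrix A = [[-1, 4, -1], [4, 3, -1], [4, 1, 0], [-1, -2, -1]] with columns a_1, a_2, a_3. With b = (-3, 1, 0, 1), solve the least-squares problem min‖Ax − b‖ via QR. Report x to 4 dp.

a_1 = (-1, 4, 4, -1); ‖a_1‖ = 5.8310, so q_1 = (-0.1715, 0.6860, 0.6860, -0.1715).
q_1·a_2 = (-0.1715)·4 + 0.6860·3 + 0.6860·1 + (-0.1715)·(-2) = 2.4010.
u_2 = a_2 − 2.4010·q_1 = (4.4118, 1.3529, -0.6471, -1.5882).
‖u_2‖ = 4.9229, so q_2 = (0.8962, 0.2748, -0.1314, -0.3226).
q_1·a_3 = (-0.1715)·(-1) + 0.6860·(-1) + 0.6860·0 + (-0.1715)·(-1) = -0.3430; q_2·a_3 = 0.8962·(-1) + 0.2748·(-1) + (-0.1314)·0 + (-0.3226)·(-1) = -0.8484.
u_3 = a_3 + 0.3430·q_1 + 0.8484·q_2 = (-0.2985, -0.5316, 0.1238, -1.3325).
‖u_3‖ = 1.4706, so q_3 = (-0.2030, -0.3615, 0.0842, -0.9061).
Qᵀb = (1.0290, -2.7363, -0.6585).
Back-substitute: x_3 = -0.6585/1.4706 = -0.4478.
x_2 = (-2.7363 + 0.8484·(-0.4478))/4.9229 = -0.6330.
x_1 = (1.0290 − 2.4010·(-0.6330) + 0.3430·(-0.4478))/5.8310 = 0.4108.

x = (0.4108, -0.6330, -0.4478)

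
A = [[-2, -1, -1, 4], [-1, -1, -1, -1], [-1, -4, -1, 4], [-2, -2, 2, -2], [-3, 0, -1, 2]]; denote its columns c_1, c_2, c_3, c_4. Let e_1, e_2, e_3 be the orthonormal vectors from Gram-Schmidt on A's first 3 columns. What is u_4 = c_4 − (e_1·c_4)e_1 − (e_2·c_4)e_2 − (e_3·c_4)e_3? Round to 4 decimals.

c_1 = (-2, -1, -1, -2, -3); ‖c_1‖ = 4.3589, so e_1 = (-0.4588, -0.2294, -0.2294, -0.4588, -0.6882).
e_1·c_2 = (-0.4588)·(-1) + (-0.2294)·(-1) + (-0.2294)·(-4) + (-0.4588)·(-2) + (-0.6882)·0 = 2.5236.
u_2 = c_2 − 2.5236·e_1 = (0.1579, -0.4211, -3.4211, -0.8421, 1.7368).
‖u_2‖ = 3.9537, so e_2 = (0.0399, -0.1065, -0.8653, -0.2130, 0.4393).
e_1·c_3 = (-0.4588)·(-1) + (-0.2294)·(-1) + (-0.2294)·(-1) + (-0.4588)·2 + (-0.6882)·(-1) = 0.6882; e_2·c_3 = 0.0399·(-1) + (-0.1065)·(-1) + (-0.8653)·(-1) + (-0.2130)·2 + 0.4393·(-1) = 0.0666.
u_3 = c_3 − 0.6882·e_1 − 0.0666·e_2 = (-0.6869, -0.8350, -0.7845, 2.3300, -0.5556).
‖u_3‖ = 2.7426, so e_3 = (-0.2504, -0.3045, -0.2860, 0.8495, -0.2026).
e_1·c_4 = (-0.4588)·4 + (-0.2294)·(-1) + (-0.2294)·4 + (-0.4588)·(-2) + (-0.6882)·2 = -2.9824; e_2·c_4 = 0.0399·4 + (-0.1065)·(-1) + (-0.8653)·4 + (-0.2130)·(-2) + 0.4393·2 = -1.8903; e_3·c_4 = (-0.2504)·4 + (-0.3045)·(-1) + (-0.2860)·4 + 0.8495·(-2) + (-0.2026)·2 = -3.9457.
u_4 = c_4 + 2.9824·e_1 + 1.8903·e_2 + 3.9457·e_3 = (1.7189, -3.0868, 0.5515, -0.4190, -0.0215).

u_4 = (1.7189, -3.0868, 0.5515, -0.4190, -0.0215)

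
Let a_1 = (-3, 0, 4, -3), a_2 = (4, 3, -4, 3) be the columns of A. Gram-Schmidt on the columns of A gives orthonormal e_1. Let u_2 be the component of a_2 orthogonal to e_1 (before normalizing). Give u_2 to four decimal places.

u_2 = (0.7353, 3.0000, 0.3529, -0.2647)

a_1 = (-3, 0, 4, -3); ‖a_1‖ = 5.8310, so e_1 = (-0.5145, 0.0000, 0.6860, -0.5145).
e_1·a_2 = (-0.5145)·4 + 0.0000·3 + 0.6860·(-4) + (-0.5145)·3 = -6.3454.
u_2 = a_2 + 6.3454·e_1 = (0.7353, 3.0000, 0.3529, -0.2647).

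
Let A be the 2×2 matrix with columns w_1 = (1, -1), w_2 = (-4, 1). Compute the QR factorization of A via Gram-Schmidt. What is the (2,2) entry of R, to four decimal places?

w_1 = (1, -1); ‖w_1‖ = 1.4142, so e_1 = (0.7071, -0.7071).
e_1·w_2 = 0.7071·(-4) + (-0.7071)·1 = -3.5355.
u_2 = w_2 + 3.5355·e_1 = (-1.5000, -1.5000).
r_{22} = ‖u_2‖ = 2.1213.

r_{22} = 2.1213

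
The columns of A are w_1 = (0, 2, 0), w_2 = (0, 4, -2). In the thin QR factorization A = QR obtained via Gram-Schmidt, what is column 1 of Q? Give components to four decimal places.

q_1 = (0.0000, 1.0000, 0.0000)

w_1 = (0, 2, 0); ‖w_1‖ = 2.0000, so q_1 = (0.0000, 1.0000, 0.0000).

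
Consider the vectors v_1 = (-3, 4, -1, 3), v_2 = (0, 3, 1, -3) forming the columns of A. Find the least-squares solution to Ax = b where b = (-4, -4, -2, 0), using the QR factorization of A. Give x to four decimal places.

x = (-0.0151, -0.7352)

v_1 = (-3, 4, -1, 3); ‖v_1‖ = 5.9161, so q_1 = (-0.5071, 0.6761, -0.1690, 0.5071).
q_1·v_2 = (-0.5071)·0 + 0.6761·3 + (-0.1690)·1 + 0.5071·(-3) = 0.3381.
u_2 = v_2 − 0.3381·q_1 = (0.1714, 2.7714, 1.0571, -3.1714).
‖u_2‖ = 4.3458, so q_2 = (0.0394, 0.6377, 0.2433, -0.7298).
Qᵀb = (-0.3381, -3.1952).
Back-substitute: x_2 = -3.1952/4.3458 = -0.7352.
x_1 = (-0.3381 − 0.3381·(-0.7352))/5.9161 = -0.0151.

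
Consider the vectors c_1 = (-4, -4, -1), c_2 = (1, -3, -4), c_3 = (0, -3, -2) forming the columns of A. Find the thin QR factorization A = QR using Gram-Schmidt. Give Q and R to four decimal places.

c_1 = (-4, -4, -1); ‖c_1‖ = 5.7446, so e_1 = (-0.6963, -0.6963, -0.1741).
e_1·c_2 = (-0.6963)·1 + (-0.6963)·(-3) + (-0.1741)·(-4) = 2.0889.
u_2 = c_2 − 2.0889·e_1 = (2.4545, -1.5455, -3.6364).
‖u_2‖ = 4.6515, so e_2 = (0.5277, -0.3322, -0.7818).
e_1·c_3 = (-0.6963)·0 + (-0.6963)·(-3) + (-0.1741)·(-2) = 2.4371; e_2·c_3 = 0.5277·0 + (-0.3322)·(-3) + (-0.7818)·(-2) = 2.5603.
u_3 = c_3 − 2.4371·e_1 − 2.5603·e_2 = (0.3459, -0.4524, 0.4258).
‖u_3‖ = 0.7111, so e_3 = (0.4865, -0.6362, 0.5988).

Q = [[-0.6963, 0.5277, 0.4865], [-0.6963, -0.3322, -0.6362], [-0.1741, -0.7818, 0.5988]], R = [[5.7446, 2.0889, 2.4371], [0.0000, 4.6515, 2.5603], [0.0000, 0.0000, 0.7111]]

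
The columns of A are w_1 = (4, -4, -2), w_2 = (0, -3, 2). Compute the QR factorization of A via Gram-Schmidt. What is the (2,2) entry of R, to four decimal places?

r_{22} = 3.3500

w_1 = (4, -4, -2); ‖w_1‖ = 6.0000, so e_1 = (0.6667, -0.6667, -0.3333).
e_1·w_2 = 0.6667·0 + (-0.6667)·(-3) + (-0.3333)·2 = 1.3333.
u_2 = w_2 − 1.3333·e_1 = (-0.8889, -2.1111, 2.4444).
r_{22} = ‖u_2‖ = 3.3500.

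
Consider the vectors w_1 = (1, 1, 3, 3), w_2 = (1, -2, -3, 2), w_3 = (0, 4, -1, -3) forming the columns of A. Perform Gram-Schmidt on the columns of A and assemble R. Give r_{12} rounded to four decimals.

w_1 = (1, 1, 3, 3); ‖w_1‖ = 4.4721, so e_1 = (0.2236, 0.2236, 0.6708, 0.6708).
r_{12} = e_1·w_2 = -0.8944.

r_{12} = -0.8944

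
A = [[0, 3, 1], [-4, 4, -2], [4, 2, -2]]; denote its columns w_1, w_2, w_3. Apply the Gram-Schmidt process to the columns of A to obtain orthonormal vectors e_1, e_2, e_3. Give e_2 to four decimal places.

e_1 = w_1/‖w_1‖ = (0, -4, 4)/5.6569 = (0.0000, -0.7071, 0.7071).
r_{12} = e_1·w_2 = -1.4142.
u_2 = w_2 + 1.4142·e_1 = (3.0000, 3.0000, 3.0000).
‖u_2‖ = 5.1962, so e_2 = (0.5774, 0.5774, 0.5774).

e_2 = (0.5774, 0.5774, 0.5774)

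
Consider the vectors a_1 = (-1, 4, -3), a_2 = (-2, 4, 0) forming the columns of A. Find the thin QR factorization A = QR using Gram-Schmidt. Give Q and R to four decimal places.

q_1 = a_1/‖a_1‖ = (-1, 4, -3)/5.0990 = (-0.1961, 0.7845, -0.5883).
r_{12} = q_1·a_2 = 3.5301.
u_2 = a_2 − 3.5301·q_1 = (-1.3077, 1.2308, 2.0769).
‖u_2‖ = 2.7456, so q_2 = (-0.4763, 0.4483, 0.7564).

Q = [[-0.1961, -0.4763], [0.7845, 0.4483], [-0.5883, 0.7564]], R = [[5.0990, 3.5301], [0.0000, 2.7456]]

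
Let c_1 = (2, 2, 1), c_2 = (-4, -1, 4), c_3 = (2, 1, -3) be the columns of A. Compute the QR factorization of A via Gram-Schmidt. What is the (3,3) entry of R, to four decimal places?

r_{33} = 0.7428

e_1 = c_1/‖c_1‖ = (2, 2, 1)/3.0000 = (0.6667, 0.6667, 0.3333).
r_{12} = e_1·c_2 = -2.0000.
u_2 = c_2 + 2.0000·e_1 = (-2.6667, 0.3333, 4.6667).
‖u_2‖ = 5.3852, so e_2 = (-0.4952, 0.0619, 0.8666).
r_{13} = e_1·c_3 = 1.0000; r_{23} = e_2·c_3 = -3.5282.
u_3 = c_3 − 1.0000·e_1 + 3.5282·e_2 = (-0.4138, 0.5517, -0.2759).
r_{33} = ‖u_3‖ = 0.7428.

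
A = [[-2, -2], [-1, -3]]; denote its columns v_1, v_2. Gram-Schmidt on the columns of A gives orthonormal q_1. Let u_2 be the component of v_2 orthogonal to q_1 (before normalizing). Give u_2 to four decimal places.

v_1 = (-2, -1); ‖v_1‖ = 2.2361, so q_1 = (-0.8944, -0.4472).
q_1·v_2 = (-0.8944)·(-2) + (-0.4472)·(-3) = 3.1305.
u_2 = v_2 − 3.1305·q_1 = (0.8000, -1.6000).

u_2 = (0.8000, -1.6000)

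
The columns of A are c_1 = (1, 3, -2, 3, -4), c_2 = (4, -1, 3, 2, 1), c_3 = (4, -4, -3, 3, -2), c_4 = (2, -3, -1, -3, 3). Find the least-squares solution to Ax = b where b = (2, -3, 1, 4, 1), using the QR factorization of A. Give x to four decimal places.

c_1 = (1, 3, -2, 3, -4); ‖c_1‖ = 6.2450, so e_1 = (0.1601, 0.4804, -0.3203, 0.4804, -0.6405).
e_1·c_2 = 0.1601·4 + 0.4804·(-1) + (-0.3203)·3 + 0.4804·2 + (-0.6405)·1 = -0.4804.
u_2 = c_2 + 0.4804·e_1 = (4.0769, -0.7692, 2.8462, 2.2308, 0.6923).
‖u_2‖ = 5.5470, so e_2 = (0.7350, -0.1387, 0.5131, 0.4022, 0.1248).
e_1·c_3 = 0.1601·4 + 0.4804·(-4) + (-0.3203)·(-3) + 0.4804·3 + (-0.6405)·(-2) = 2.4019; e_2·c_3 = 0.7350·4 + (-0.1387)·(-4) + 0.5131·(-3) + 0.4022·3 + 0.1248·(-2) = 2.9122.
u_3 = c_3 − 2.4019·e_1 − 2.9122·e_2 = (1.4750, -4.7500, -3.7250, 0.6750, -0.8250).
‖u_3‖ = 6.3048, so e_3 = (0.2340, -0.7534, -0.5908, 0.1071, -0.1309).
e_1·c_4 = 0.1601·2 + 0.4804·(-3) + (-0.3203)·(-1) + 0.4804·(-3) + (-0.6405)·3 = -4.1633; e_2·c_4 = 0.7350·2 + (-0.1387)·(-3) + 0.5131·(-1) + 0.4022·(-3) + 0.1248·3 = 0.5408; e_3·c_4 = 0.2340·2 + (-0.7534)·(-3) + (-0.5908)·(-1) + 0.1071·(-3) + (-0.1309)·3 = 2.6052.
u_4 = c_4 + 4.1633·e_1 − 0.5408·e_2 − 2.6052·e_3 = (1.6597, 1.0377, -1.0716, -1.4964, 0.6067).
‖u_4‖ = 2.7545, so e_4 = (0.6025, 0.3767, -0.3890, -0.5433, 0.2203).
Qᵀb = (-0.1601, 4.1325, 2.4347, -2.2670).
Back-substitute: x_4 = -2.2670/2.7545 = -0.8230.
x_3 = (2.4347 − 2.6052·(-0.8230))/6.3048 = 0.7262.
x_2 = (4.1325 − 2.9122·0.7262 − 0.5408·(-0.8230))/5.5470 = 0.4440.
x_1 = (-0.1601 + 0.4804·0.4440 − 2.4019·0.7262 + 4.1633·(-0.8230))/6.2450 = -0.8195.

x = (-0.8195, 0.4440, 0.7262, -0.8230)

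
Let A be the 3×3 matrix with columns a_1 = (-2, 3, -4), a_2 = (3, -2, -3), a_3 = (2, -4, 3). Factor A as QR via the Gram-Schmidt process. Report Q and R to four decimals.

a_1 = (-2, 3, -4); ‖a_1‖ = 5.3852, so q_1 = (-0.3714, 0.5571, -0.7428).
q_1·a_2 = (-0.3714)·3 + 0.5571·(-2) + (-0.7428)·(-3) = 0.0000.
u_2 = a_2 + 0.0000·q_1 = (3.0000, -2.0000, -3.0000).
‖u_2‖ = 4.6904, so q_2 = (0.6396, -0.4264, -0.6396).
q_1·a_3 = (-0.3714)·2 + 0.5571·(-4) + (-0.7428)·3 = -5.1995; q_2·a_3 = 0.6396·2 + (-0.4264)·(-4) + (-0.6396)·3 = 1.0660.
u_3 = a_3 + 5.1995·q_1 − 1.0660·q_2 = (-0.6129, -0.6489, -0.1803).
‖u_3‖ = 0.9106, so q_3 = (-0.6730, -0.7126, -0.1980).

Q = [[-0.3714, 0.6396, -0.6730], [0.5571, -0.4264, -0.7126], [-0.7428, -0.6396, -0.1980]], R = [[5.3852, 0.0000, -5.1995], [0.0000, 4.6904, 1.0660], [0.0000, 0.0000, 0.9106]]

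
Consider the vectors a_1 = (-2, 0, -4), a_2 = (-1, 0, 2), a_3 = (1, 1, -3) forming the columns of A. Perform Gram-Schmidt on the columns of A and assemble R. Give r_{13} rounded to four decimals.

r_{13} = 2.2361

a_1 = (-2, 0, -4); ‖a_1‖ = 4.4721, so q_1 = (-0.4472, 0.0000, -0.8944).
r_{13} = q_1·a_3 = 2.2361.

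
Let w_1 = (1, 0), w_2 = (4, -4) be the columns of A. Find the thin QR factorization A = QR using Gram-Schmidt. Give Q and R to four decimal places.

Q = [[1.0000, 0.0000], [0.0000, -1.0000]], R = [[1.0000, 4.0000], [0.0000, 4.0000]]

w_1 = (1, 0); ‖w_1‖ = 1.0000, so q_1 = (1.0000, 0.0000).
q_1·w_2 = 1.0000·4 + 0.0000·(-4) = 4.0000.
u_2 = w_2 − 4.0000·q_1 = (0.0000, -4.0000).
‖u_2‖ = 4.0000, so q_2 = (0.0000, -1.0000).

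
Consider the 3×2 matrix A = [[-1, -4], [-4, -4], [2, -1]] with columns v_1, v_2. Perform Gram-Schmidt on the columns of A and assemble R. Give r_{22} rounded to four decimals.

r_{22} = 4.1918

v_1 = (-1, -4, 2); ‖v_1‖ = 4.5826, so q_1 = (-0.2182, -0.8729, 0.4364).
q_1·v_2 = (-0.2182)·(-4) + (-0.8729)·(-4) + 0.4364·(-1) = 3.9279.
u_2 = v_2 − 3.9279·q_1 = (-3.1429, -0.5714, -2.7143).
r_{22} = ‖u_2‖ = 4.1918.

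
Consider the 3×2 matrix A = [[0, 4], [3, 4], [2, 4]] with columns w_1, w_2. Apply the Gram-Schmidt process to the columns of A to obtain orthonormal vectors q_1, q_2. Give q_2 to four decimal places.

w_1 = (0, 3, 2); ‖w_1‖ = 3.6056, so q_1 = (0.0000, 0.8321, 0.5547).
q_1·w_2 = 0.0000·4 + 0.8321·4 + 0.5547·4 = 5.5470.
u_2 = w_2 − 5.5470·q_1 = (4.0000, -0.6154, 0.9231).
‖u_2‖ = 4.1510, so q_2 = (0.9636, -0.1482, 0.2224).

q_2 = (0.9636, -0.1482, 0.2224)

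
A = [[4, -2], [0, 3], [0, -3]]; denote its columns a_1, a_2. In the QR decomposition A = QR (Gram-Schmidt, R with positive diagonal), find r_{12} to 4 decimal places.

r_{12} = -2.0000

a_1 = (4, 0, 0); ‖a_1‖ = 4.0000, so q_1 = (1.0000, 0.0000, 0.0000).
r_{12} = q_1·a_2 = -2.0000.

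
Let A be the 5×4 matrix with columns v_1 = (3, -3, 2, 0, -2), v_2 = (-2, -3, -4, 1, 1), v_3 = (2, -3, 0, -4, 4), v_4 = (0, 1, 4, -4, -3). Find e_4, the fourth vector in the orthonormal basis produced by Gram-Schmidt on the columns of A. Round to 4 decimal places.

e_4 = (-0.5386, -0.1464, 0.0902, -0.6575, -0.4980)

v_1 = (3, -3, 2, 0, -2); ‖v_1‖ = 5.0990, so e_1 = (0.5883, -0.5883, 0.3922, 0.0000, -0.3922).
e_1·v_2 = 0.5883·(-2) + (-0.5883)·(-3) + 0.3922·(-4) + 0.0000·1 + (-0.3922)·1 = -1.3728.
u_2 = v_2 + 1.3728·e_1 = (-1.1923, -3.8077, -3.4615, 1.0000, 0.4615).
‖u_2‖ = 5.3959, so e_2 = (-0.2210, -0.7057, -0.6415, 0.1853, 0.0855).
e_1·v_3 = 0.5883·2 + (-0.5883)·(-3) + 0.3922·0 + 0.0000·(-4) + (-0.3922)·4 = 1.3728; e_2·v_3 = (-0.2210)·2 + (-0.7057)·(-3) + (-0.6415)·0 + 0.1853·(-4) + 0.0855·4 = 1.2759.
u_3 = v_3 − 1.3728·e_1 − 1.2759·e_2 = (1.4742, -1.2919, 0.2801, -4.2365, 4.4293).
‖u_3‖ = 6.4411, so e_3 = (0.2289, -0.2006, 0.0435, -0.6577, 0.6877).
e_1·v_4 = 0.5883·0 + (-0.5883)·1 + 0.3922·4 + 0.0000·(-4) + (-0.3922)·(-3) = 2.1573; e_2·v_4 = (-0.2210)·0 + (-0.7057)·1 + (-0.6415)·4 + 0.1853·(-4) + 0.0855·(-3) = -4.2696; e_3·v_4 = 0.2289·0 + (-0.2006)·1 + 0.0435·4 + (-0.6577)·(-4) + 0.6877·(-3) = 0.5412.
u_4 = v_4 − 2.1573·e_1 + 4.2696·e_2 − 0.5412·e_3 = (-2.3366, -0.6352, 0.3913, -2.8527, -2.1608).
‖u_4‖ = 4.3386, so e_4 = (-0.5386, -0.1464, 0.0902, -0.6575, -0.4980).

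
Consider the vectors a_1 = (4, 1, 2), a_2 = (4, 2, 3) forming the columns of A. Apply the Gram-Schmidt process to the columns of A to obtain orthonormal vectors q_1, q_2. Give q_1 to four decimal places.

a_1 = (4, 1, 2); ‖a_1‖ = 4.5826, so q_1 = (0.8729, 0.2182, 0.4364).

q_1 = (0.8729, 0.2182, 0.4364)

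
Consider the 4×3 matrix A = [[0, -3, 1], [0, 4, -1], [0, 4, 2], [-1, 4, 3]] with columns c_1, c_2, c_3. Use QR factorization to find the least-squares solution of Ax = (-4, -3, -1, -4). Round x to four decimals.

e_1 = c_1/‖c_1‖ = (0, 0, 0, -1)/1.0000 = (0.0000, 0.0000, 0.0000, -1.0000).
r_{12} = e_1·c_2 = -4.0000.
u_2 = c_2 + 4.0000·e_1 = (-3.0000, 4.0000, 4.0000, 0.0000).
‖u_2‖ = 6.4031, so e_2 = (-0.4685, 0.6247, 0.6247, 0.0000).
r_{13} = e_1·c_3 = -3.0000; r_{23} = e_2·c_3 = 0.1562.
u_3 = c_3 + 3.0000·e_1 − 0.1562·e_2 = (1.0732, -1.0976, 1.9024, 0.0000).
‖u_3‖ = 2.4445, so e_3 = (0.4390, -0.4490, 0.7783, 0.0000).
Qᵀb = (4.0000, -0.6247, -1.1873).
Back-substitute: x_3 = -1.1873/2.4445 = -0.4857.
x_2 = (-0.6247 − 0.1562·(-0.4857))/6.4031 = -0.0857.
x_1 = (4.0000 + 4.0000·(-0.0857) + 3.0000·(-0.4857))/1.0000 = 2.2000.

x = (2.2000, -0.0857, -0.4857)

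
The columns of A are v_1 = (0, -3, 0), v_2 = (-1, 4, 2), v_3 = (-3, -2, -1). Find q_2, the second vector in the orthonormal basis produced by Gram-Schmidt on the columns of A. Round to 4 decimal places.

v_1 = (0, -3, 0); ‖v_1‖ = 3.0000, so q_1 = (0.0000, -1.0000, 0.0000).
q_1·v_2 = 0.0000·(-1) + (-1.0000)·4 + 0.0000·2 = -4.0000.
u_2 = v_2 + 4.0000·q_1 = (-1.0000, 0.0000, 2.0000).
‖u_2‖ = 2.2361, so q_2 = (-0.4472, 0.0000, 0.8944).

q_2 = (-0.4472, 0.0000, 0.8944)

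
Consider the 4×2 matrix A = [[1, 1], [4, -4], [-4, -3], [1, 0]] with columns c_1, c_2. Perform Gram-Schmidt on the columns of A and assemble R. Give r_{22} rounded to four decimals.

r_{22} = 5.0730

q_1 = c_1/‖c_1‖ = (1, 4, -4, 1)/5.8310 = (0.1715, 0.6860, -0.6860, 0.1715).
r_{12} = q_1·c_2 = -0.5145.
u_2 = c_2 + 0.5145·q_1 = (1.0882, -3.6471, -3.3529, 0.0882).
r_{22} = ‖u_2‖ = 5.0730.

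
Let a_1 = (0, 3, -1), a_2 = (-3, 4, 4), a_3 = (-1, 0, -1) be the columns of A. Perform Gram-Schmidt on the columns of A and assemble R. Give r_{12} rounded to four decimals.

e_1 = a_1/‖a_1‖ = (0, 3, -1)/3.1623 = (0.0000, 0.9487, -0.3162).
r_{12} = e_1·a_2 = 2.5298.

r_{12} = 2.5298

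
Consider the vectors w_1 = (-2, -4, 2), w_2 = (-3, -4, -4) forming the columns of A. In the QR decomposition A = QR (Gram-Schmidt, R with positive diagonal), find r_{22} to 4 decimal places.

r_{22} = 5.7300

w_1 = (-2, -4, 2); ‖w_1‖ = 4.8990, so e_1 = (-0.4082, -0.8165, 0.4082).
e_1·w_2 = (-0.4082)·(-3) + (-0.8165)·(-4) + 0.4082·(-4) = 2.8577.
u_2 = w_2 − 2.8577·e_1 = (-1.8333, -1.6667, -5.1667).
r_{22} = ‖u_2‖ = 5.7300.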